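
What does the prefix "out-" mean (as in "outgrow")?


Prefix: out-
As in: outgrow -> out- + grow
Meaning = surpass


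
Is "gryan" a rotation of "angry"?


Word: "angry", Candidate: "gryan"
Method: check if candidate is substring of word+word
"angryangry" contains "gryan"? Yes
Is rotation = Yes


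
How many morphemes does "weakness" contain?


Word: "weakness"
Morphemes: weak + -ness
Each morpheme carries meaning
= 2 morphemes


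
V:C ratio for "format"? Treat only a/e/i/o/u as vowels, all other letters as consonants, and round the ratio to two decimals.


Word: "format"
Vowels (a,e,i,o,u): 2
Consonants: 4
Ratio = 2/4
= 0.50


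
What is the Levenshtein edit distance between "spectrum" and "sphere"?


Word 1: "spectrum" (length 8)
Word 2: "sphere" (length 6)
One optimal edit sequence (insert/delete/substitute each cost 1):
  1. keep 's'
  2. keep 'p'
  3. delete 'e'  (+1)
  4. substitute 'c' -> 'h'  (+1)
  5. substitute 't' -> 'e'  (+1)
  6. keep 'r'
  7. delete 'u'  (+1)
  8. substitute 'm' -> 'e'  (+1)
Total edit operations: 5
Edit distance = 5


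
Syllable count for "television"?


Word: "television"
Syllable breakdown: tel-e-vi-sion
Counting: 4 parts
= 4 syllables


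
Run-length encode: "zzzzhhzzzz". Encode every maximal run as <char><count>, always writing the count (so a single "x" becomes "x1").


String: "zzzzhhzzzz"
Scanning for consecutive runs:
  'z' x 4
  'h' x 2
  'z' x 4
RLE = "z4h2z4"


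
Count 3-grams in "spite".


Word: "spite" (length 5)
Number of 3-grams = length - 3 + 1 = 5 - 3 + 1
= 3


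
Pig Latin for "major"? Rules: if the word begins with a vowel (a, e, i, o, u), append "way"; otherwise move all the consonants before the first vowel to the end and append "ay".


Word: "major"
Starts with consonant(s) → move to end, add 'ay'
Consonant cluster: "m"
Pig Latin = "ajormay"


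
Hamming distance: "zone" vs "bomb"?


Comparing character by character (same length = 4):
  Pos 0: 'z' vs 'b' !=
  Pos 1: 'o' vs 'o' =
  Pos 2: 'n' vs 'm' !=
  Pos 3: 'e' vs 'b' !=
Hamming distance = 3


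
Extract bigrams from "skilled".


Word: "skilled" (length 7)
Number of bigrams = 7 - 2 + 1 = 6
  Position 0: "sk"
  Position 1: "ki"
  Position 2: "il"
  Position 3: "ll"
  Position 4: "le"
  Position 5: "ed"
Bigrams = "sk", "ki", "il", "ll", "le", "ed"


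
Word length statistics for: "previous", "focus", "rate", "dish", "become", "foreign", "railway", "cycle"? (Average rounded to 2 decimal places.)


Lengths: "previous"=8, "focus"=5, "rate"=4, "dish"=4, "become"=6, "foreign"=7, "railway"=7, "cycle"=5
Sum = 46, Count = 8
Average = 46/8 = 5.75
= avg=5.75, min=4, max=8


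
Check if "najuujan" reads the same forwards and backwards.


Word: "najuujan"
Reversed: "najuujan"
Forward == Backward? najuujan == najuujan
Palindrome = Yes


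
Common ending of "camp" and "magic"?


Word 1: "camp"
Word 2: "magic"
Comparing from end:
  Pos -1: 'p' != 'c' (stop)
LCS = "" (length 0)


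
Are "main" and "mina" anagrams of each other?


Word 1: "main" → sorted: aimn
Word 2: "mina" → sorted: aimn
Same letters? aimn == aimn
Anagram = Yes


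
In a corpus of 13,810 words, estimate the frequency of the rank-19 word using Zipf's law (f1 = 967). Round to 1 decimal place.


Zipf's law: f(r) = f(1) / r
f(1) = 967
f(19) = 967 / 19
= 50.9 occurrences


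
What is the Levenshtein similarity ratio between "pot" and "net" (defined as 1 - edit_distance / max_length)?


Word 1: "pot" (length 3)
Word 2: "net" (length 3)
One optimal edit sequence:
  1. substitute 'p' -> 'n'  (+1)
  2. substitute 'o' -> 'e'  (+1)
  3. keep 't'
Edit distance = 2
Max length = max(3, 3) = 3
Similarity = 1 - 2/3
= 0.3333


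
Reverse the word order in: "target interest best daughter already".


Original: "target interest best daughter already"
Words (1..n): target | interest | best | daughter | already
Reversed (n..1): already | daughter | best | interest | target
Result = "already daughter best interest target"


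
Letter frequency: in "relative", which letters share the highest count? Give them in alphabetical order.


Word: "relative"
Letter counts:
  'a': 1
  'e': 2
  'i': 1
  'l': 1
  'r': 1
  't': 1
  'v': 1
Maximum count = 2
Most frequent = 'e' (2 times each)


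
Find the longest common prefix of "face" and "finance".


Word 1: "face"
Word 2: "finance"
Comparing from start:
  Pos 0: 'f' == 'f'
  Pos 1: 'a' != 'i' (stop)
LCP = "f" (length 1)


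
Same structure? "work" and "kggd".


Pattern of "work": [0, 1, 2, 3]
Pattern of "kggd": [0, 1, 1, 2]
Patterns do not match
Same pattern = No


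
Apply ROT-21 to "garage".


Word: "garage"
Shift: 21
Each letter → (letter + shift) mod 26:
  'g' (6) + 21 = 1 → 'b'
  'a' (0) + 21 = 21 → 'v'
  'r' (17) + 21 = 12 → 'm'
  'a' (0) + 21 = 21 → 'v'
  'g' (6) + 21 = 1 → 'b'
  'e' (4) + 21 = 25 → 'z'
Result = "bvmvbz"


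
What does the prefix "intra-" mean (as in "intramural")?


Prefix: intra-
Example: intramural = intra- + mural
Meaning = within


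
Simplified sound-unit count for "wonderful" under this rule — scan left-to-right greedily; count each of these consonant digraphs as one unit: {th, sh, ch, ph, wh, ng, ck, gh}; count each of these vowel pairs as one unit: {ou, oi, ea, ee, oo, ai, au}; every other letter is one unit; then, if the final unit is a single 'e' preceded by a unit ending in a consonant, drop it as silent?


Word: "wonderful" (9 letters)
Left-to-right scan:
  1. 'w' (letter)
  2. 'o' (letter)
  3. 'n' (letter)
  4. 'd' (letter)
  5. 'e' (letter)
  6. 'r' (letter)
  7. 'f' (letter)
  8. 'u' (letter)
  9. 'l' (letter)
Units from scan: 9
Sound units = 9 units


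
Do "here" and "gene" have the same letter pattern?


Pattern of "here": [0, 1, 2, 1]
Pattern of "gene": [0, 1, 2, 1]
Patterns match
Same pattern = Yes


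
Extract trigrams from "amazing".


Word: "amazing" (length 7)
Number of trigrams = 7 - 3 + 1 = 5
  Position 0: "ama"
  Position 1: "maz"
  Position 2: "azi"
  Position 3: "zin"
  Position 4: "ing"
Trigrams = "ama", "maz", "azi", "zin", "ing"


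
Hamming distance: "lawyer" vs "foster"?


Comparing character by character (same length = 6):
  Pos 0: 'l' vs 'f' !=
  Pos 1: 'a' vs 'o' !=
  Pos 2: 'w' vs 's' !=
  Pos 3: 'y' vs 't' !=
  Pos 4: 'e' vs 'e' =
  Pos 5: 'r' vs 'r' =
Hamming distance = 4


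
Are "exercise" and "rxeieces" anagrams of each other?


Word 1: "exercise" → sorted: ceeeirsx
Word 2: "rxeieces" → sorted: ceeeirsx
Same letters? ceeeirsx == ceeeirsx
Anagram = Yes


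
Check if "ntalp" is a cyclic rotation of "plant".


Word: "plant", Candidate: "ntalp"
Method: check if candidate is substring of word+word
"plantplant" contains "ntalp"? No
Is rotation = No


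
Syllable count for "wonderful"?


Word: "wonderful"
Syllable breakdown: won / der / ful
Counting: 3 parts
= 3 syllables


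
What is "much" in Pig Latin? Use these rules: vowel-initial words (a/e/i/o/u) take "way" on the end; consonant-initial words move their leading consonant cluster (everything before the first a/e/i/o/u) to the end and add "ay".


Word: "much"
Starts with consonant(s) → move to end, add 'ay'
Consonant cluster: "m"
Pig Latin = "uchmay"


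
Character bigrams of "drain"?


Word: "drain" (length 5)
Number of bigrams = 5 - 2 + 1 = 4
  Position 0: "dr"
  Position 1: "ra"
  Position 2: "ai"
  Position 3: "in"
Bigrams = "dr", "ra", "ai", "in"


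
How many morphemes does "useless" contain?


Word: "useless"
Morphemes: use + -less
Each morpheme carries meaning
= 2 morphemes


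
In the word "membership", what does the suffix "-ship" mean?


Suffix: -ship
Example: membership (member + -ship)
Meaning = state / position


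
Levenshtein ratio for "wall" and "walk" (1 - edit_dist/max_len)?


Word 1: "wall" (length 4)
Word 2: "walk" (length 4)
One optimal edit sequence:
  1. keep 'w'
  2. keep 'a'
  3. keep 'l'
  4. substitute 'l' -> 'k'  (+1)
Edit distance = 1
Max length = max(4, 4) = 4
Similarity = 1 - 1/4
= 0.7500


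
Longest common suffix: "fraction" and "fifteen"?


Word 1: "fraction"
Word 2: "fifteen"
Comparing from end:
  Pos -1: 'n' == 'n'
  Pos -2: 'o' != 'e' (stop)
LCS = "n" (length 1)


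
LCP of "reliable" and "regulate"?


Word 1: "reliable"
Word 2: "regulate"
Comparing from start:
  Pos 0: 'r' == 'r'
  Pos 1: 'e' == 'e'
  Pos 2: 'l' != 'g' (stop)
LCP = "re" (length 2)


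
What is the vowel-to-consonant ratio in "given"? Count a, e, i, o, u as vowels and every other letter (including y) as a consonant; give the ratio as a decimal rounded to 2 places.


Word: "given"
Vowels (a,e,i,o,u): 2
Consonants: 3
Ratio = 2/3
= 0.67


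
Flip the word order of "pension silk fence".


Original: "pension silk fence"
Words (1..n): pension | silk | fence
Reversed (n..1): fence | silk | pension
Result = "fence silk pension"


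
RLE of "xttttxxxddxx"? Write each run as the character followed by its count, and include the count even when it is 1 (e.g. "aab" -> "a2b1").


String: "xttttxxxddxx"
Scanning for consecutive runs:
  'x' x 1
  't' x 4
  'x' x 3
  'd' x 2
  'x' x 2
RLE = "x1t4x3d2x2"


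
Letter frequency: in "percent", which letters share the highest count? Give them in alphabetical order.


Word: "percent"
Letter counts:
  'c': 1
  'e': 2
  'n': 1
  'p': 1
  'r': 1
  't': 1
Maximum count = 2
Most frequent = 'e' (2 times each)


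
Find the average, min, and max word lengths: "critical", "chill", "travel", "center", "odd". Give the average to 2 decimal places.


Lengths: "critical"=8, "chill"=5, "travel"=6, "center"=6, "odd"=3
Sum = 28, Count = 5
Average = 28/5 = 5.60
= avg=5.60, min=3, max=8


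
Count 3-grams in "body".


Word: "body" (length 4)
Number of 3-grams = length - 3 + 1 = 4 - 3 + 1
= 2


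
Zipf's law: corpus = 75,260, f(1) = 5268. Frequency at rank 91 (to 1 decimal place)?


Zipf's law: f(r) = f(1) / r
f(1) = 5268
f(91) = 5268 / 91
= 57.9 occurrences


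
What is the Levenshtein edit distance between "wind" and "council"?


Word 1: "wind" (length 4)
Word 2: "council" (length 7)
One optimal edit sequence (insert/delete/substitute each cost 1):
  1. insert 'c'  (+1)
  2. substitute 'w' -> 'o'  (+1)
  3. substitute 'i' -> 'u'  (+1)
  4. keep 'n'
  5. insert 'c'  (+1)
  6. insert 'i'  (+1)
  7. substitute 'd' -> 'l'  (+1)
Total edit operations: 6
Edit distance = 6


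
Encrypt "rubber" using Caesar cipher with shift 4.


Word: "rubber"
Shift: 4
Each letter → (letter + shift) mod 26:
  'r' (17) + 4 = 21 → 'v'
  'u' (20) + 4 = 24 → 'y'
  'b' (1) + 4 = 5 → 'f'
  'b' (1) + 4 = 5 → 'f'
  'e' (4) + 4 = 8 → 'i'
  'r' (17) + 4 = 21 → 'v'
Result = "vyffiv"


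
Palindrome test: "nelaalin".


Word: "nelaalin"
Reversed: "nilaalen"
Forward == Backward? nelaalin != nilaalen
Palindrome = No


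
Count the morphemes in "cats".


Word: "cats"
Morphemes: cat / -s
Each morpheme carries meaning
= 2 morphemes


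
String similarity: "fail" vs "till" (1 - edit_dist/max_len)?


Word 1: "fail" (length 4)
Word 2: "till" (length 4)
One optimal edit sequence:
  1. substitute 'f' -> 't'  (+1)
  2. substitute 'a' -> 'i'  (+1)
  3. substitute 'i' -> 'l'  (+1)
  4. keep 'l'
Edit distance = 3
Max length = max(4, 4) = 4
Similarity = 1 - 3/4
= 0.2500


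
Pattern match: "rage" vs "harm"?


Pattern of "rage": [0, 1, 2, 3]
Pattern of "harm": [0, 1, 2, 3]
Patterns match
Same pattern = Yes


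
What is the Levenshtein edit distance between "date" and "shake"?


Word 1: "date" (length 4)
Word 2: "shake" (length 5)
One optimal edit sequence (insert/delete/substitute each cost 1):
  1. insert 's'  (+1)
  2. substitute 'd' -> 'h'  (+1)
  3. keep 'a'
  4. substitute 't' -> 'k'  (+1)
  5. keep 'e'
Total edit operations: 3
Edit distance = 3


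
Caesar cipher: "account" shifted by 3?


Word: "account"
Shift: 3
Each letter → (letter + shift) mod 26:
  'a' (0) + 3 = 3 → 'd'
  'c' (2) + 3 = 5 → 'f'
  'c' (2) + 3 = 5 → 'f'
  'o' (14) + 3 = 17 → 'r'
  'u' (20) + 3 = 23 → 'x'
  'n' (13) + 3 = 16 → 'q'
  't' (19) + 3 = 22 → 'w'
Result = "dffrxqw"


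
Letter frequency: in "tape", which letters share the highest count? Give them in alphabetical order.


Word: "tape"
Letter counts:
  'a': 1
  'e': 1
  'p': 1
  't': 1
Maximum count = 1
Most frequent = 'a', 'e', 'p', 't' (1 time each)


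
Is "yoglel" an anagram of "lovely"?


Word 1: "lovely" → sorted: ellovy
Word 2: "yoglel" → sorted: eglloy
Same letters? ellovy != eglloy
Anagram = No


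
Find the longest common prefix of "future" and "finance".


Word 1: "future"
Word 2: "finance"
Comparing from start:
  Pos 0: 'f' == 'f'
  Pos 1: 'u' != 'i' (stop)
LCP = "f" (length 1)


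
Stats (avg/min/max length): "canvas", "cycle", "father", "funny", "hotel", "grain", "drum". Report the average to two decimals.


Lengths: "canvas"=6, "cycle"=5, "father"=6, "funny"=5, "hotel"=5, "grain"=5, "drum"=4
Sum = 36, Count = 7
Average = 36/7 = 5.14
= avg=5.14, min=4, max=6


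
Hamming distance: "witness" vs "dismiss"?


Comparing character by character (same length = 7):
  Pos 0: 'w' vs 'd' !=
  Pos 1: 'i' vs 'i' =
  Pos 2: 't' vs 's' !=
  Pos 3: 'n' vs 'm' !=
  Pos 4: 'e' vs 'i' !=
  Pos 5: 's' vs 's' =
  Pos 6: 's' vs 's' =
Hamming distance = 4


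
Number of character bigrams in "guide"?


Word: "guide" (length 5)
Number of 2-grams = length - 2 + 1 = 5 - 2 + 1
= 4


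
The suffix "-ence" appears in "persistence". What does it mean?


Suffix: -ence
As in: persistence -> persist + -ence
Meaning = state of


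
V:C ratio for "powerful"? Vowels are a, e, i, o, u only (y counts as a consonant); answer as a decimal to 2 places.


Word: "powerful"
Vowels (a,e,i,o,u): 3
Consonants: 5
Ratio = 3/5
= 0.60


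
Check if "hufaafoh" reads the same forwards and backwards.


Word: "hufaafoh"
Reversed: "hofaafuh"
Forward == Backward? hufaafoh != hofaafuh
Palindrome = No


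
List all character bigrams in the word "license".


Word: "license" (length 7)
Number of bigrams = 7 - 2 + 1 = 6
  Position 0: "li"
  Position 1: "ic"
  Position 2: "ce"
  Position 3: "en"
  Position 4: "ns"
  Position 5: "se"
Bigrams = "li", "ic", "ce", "en", "ns", "se"


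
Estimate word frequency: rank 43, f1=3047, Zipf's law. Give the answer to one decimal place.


Zipf's law: f(r) = f(1) / r
f(1) = 3047
f(43) = 3047 / 43
= 70.9 occurrences


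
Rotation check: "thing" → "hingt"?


Word: "thing", Candidate: "hingt"
Method: check if candidate is substring of word+word
"thingthing" contains "hingt"? Yes
Is rotation = Yes


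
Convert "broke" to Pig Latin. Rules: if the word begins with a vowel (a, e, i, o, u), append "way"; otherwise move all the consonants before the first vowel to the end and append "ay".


Word: "broke"
Starts with consonant(s) → move to end, add 'ay'
Consonant cluster: "br"
Pig Latin = "okebray"


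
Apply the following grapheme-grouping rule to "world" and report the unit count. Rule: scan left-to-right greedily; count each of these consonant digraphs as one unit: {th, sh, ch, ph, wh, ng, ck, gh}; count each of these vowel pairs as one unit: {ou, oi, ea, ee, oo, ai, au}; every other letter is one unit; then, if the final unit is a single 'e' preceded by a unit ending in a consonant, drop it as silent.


Word: "world" (5 letters)
Left-to-right scan:
  1. 'w' (letter)
  2. 'o' (letter)
  3. 'r' (letter)
  4. 'l' (letter)
  5. 'd' (letter)
Units from scan: 5
Sound units = 5 units


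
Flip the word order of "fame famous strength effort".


Original: "fame famous strength effort"
Words (1..n): fame | famous | strength | effort
Reversed (n..1): effort | strength | famous | fame
Result = "effort strength famous fame"


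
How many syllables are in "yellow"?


Word: "yellow"
Syllable breakdown: yel · low
Counting: 2 parts
= 2 syllables


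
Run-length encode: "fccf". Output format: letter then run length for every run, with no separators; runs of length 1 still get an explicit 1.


String: "fccf"
Scanning for consecutive runs:
  'f' x 1
  'c' x 2
  'f' x 1
RLE = "f1c2f1"


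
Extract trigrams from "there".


Word: "there" (length 5)
Number of trigrams = 5 - 3 + 1 = 3
  Position 0: "the"
  Position 1: "her"
  Position 2: "ere"
Trigrams = "the", "her", "ere"


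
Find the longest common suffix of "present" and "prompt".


Word 1: "present"
Word 2: "prompt"
Comparing from end:
  Pos -1: 't' == 't'
  Pos -2: 'n' != 'p' (stop)
LCS = "t" (length 1)


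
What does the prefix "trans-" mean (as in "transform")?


Prefix: trans-
As in: transform -> trans- + form
Meaning = across


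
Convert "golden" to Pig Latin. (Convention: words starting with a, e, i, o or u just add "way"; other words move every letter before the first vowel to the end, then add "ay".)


Word: "golden"
Starts with consonant(s) → move to end, add 'ay'
Consonant cluster: "g"
Pig Latin = "oldengay"


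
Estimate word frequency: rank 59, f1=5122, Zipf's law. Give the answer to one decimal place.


Zipf's law: f(r) = f(1) / r
f(1) = 5122
f(59) = 5122 / 59
= 86.8 occurrences


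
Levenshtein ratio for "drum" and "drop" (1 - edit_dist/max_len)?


Word 1: "drum" (length 4)
Word 2: "drop" (length 4)
One optimal edit sequence:
  1. keep 'd'
  2. keep 'r'
  3. substitute 'u' -> 'o'  (+1)
  4. substitute 'm' -> 'p'  (+1)
Edit distance = 2
Max length = max(4, 4) = 4
Similarity = 1 - 2/4
= 0.5000


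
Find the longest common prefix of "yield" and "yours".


Word 1: "yield"
Word 2: "yours"
Comparing from start:
  Pos 0: 'y' == 'y'
  Pos 1: 'i' != 'o' (stop)
LCP = "y" (length 1)


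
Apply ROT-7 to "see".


Word: "see"
Shift: 7
Each letter → (letter + shift) mod 26:
  's' (18) + 7 = 25 → 'z'
  'e' (4) + 7 = 11 → 'l'
  'e' (4) + 7 = 11 → 'l'
Result = "zll"


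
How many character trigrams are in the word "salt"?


Word: "salt" (length 4)
Number of 3-grams = length - 3 + 1 = 4 - 3 + 1
= 2


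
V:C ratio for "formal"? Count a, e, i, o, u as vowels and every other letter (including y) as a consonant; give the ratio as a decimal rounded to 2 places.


Word: "formal"
Vowels (a,e,i,o,u): 2
Consonants: 4
Ratio = 2/4
= 0.50


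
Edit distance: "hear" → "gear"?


Word 1: "hear" (length 4)
Word 2: "gear" (length 4)
One optimal edit sequence (insert/delete/substitute each cost 1):
  1. substitute 'h' -> 'g'  (+1)
  2. keep 'e'
  3. keep 'a'
  4. keep 'r'
Total edit operations: 1
Edit distance = 1


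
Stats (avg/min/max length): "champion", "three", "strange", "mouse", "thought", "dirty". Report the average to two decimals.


Lengths: "champion"=8, "three"=5, "strange"=7, "mouse"=5, "thought"=7, "dirty"=5
Sum = 37, Count = 6
Average = 37/6 = 6.17
= avg=6.17, min=5, max=8


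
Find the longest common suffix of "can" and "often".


Word 1: "can"
Word 2: "often"
Comparing from end:
  Pos -1: 'n' == 'n'
  Pos -2: 'a' != 'e' (stop)
LCS = "n" (length 1)


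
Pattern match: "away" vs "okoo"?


Pattern of "away": [0, 1, 0, 2]
Pattern of "okoo": [0, 1, 0, 0]
Patterns do not match
Same pattern = No


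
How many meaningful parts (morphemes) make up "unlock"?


Word: "unlock"
Morphemes: un- + lock
Each morpheme carries meaning
= 2 morphemes


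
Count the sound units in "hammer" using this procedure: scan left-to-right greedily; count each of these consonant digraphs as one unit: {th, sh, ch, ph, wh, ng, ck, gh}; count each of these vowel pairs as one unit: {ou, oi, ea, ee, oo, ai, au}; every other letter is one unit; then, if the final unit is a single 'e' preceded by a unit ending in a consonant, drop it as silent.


Word: "hammer" (6 letters)
Left-to-right scan:
  [1] 'h' (letter)
  [2] 'a' (letter)
  [3] 'm' (letter)
  [4] 'm' (letter)
  [5] 'e' (letter)
  [6] 'r' (letter)
Units from scan: 6
Sound units = 6 units


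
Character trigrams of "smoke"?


Word: "smoke" (length 5)
Number of trigrams = 5 - 3 + 1 = 3
  Position 0: "smo"
  Position 1: "mok"
  Position 2: "oke"
Trigrams = "smo", "mok", "oke"


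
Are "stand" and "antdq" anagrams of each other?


Word 1: "stand" → sorted: adnst
Word 2: "antdq" → sorted: adnqt
Same letters? adnst != adnqt
Anagram = No


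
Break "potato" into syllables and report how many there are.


Word: "potato"
Syllable breakdown: po-ta-to
Counting: 3 parts
= 3 syllables


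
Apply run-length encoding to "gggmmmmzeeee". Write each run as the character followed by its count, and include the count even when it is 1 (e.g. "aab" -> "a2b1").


String: "gggmmmmzeeee"
Scanning for consecutive runs:
  'g' x 3
  'm' x 4
  'z' x 1
  'e' x 4
RLE = "g3m4z1e4"


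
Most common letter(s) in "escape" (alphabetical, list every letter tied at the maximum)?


Word: "escape"
Letter counts:
  'a': 1
  'c': 1
  'e': 2
  'p': 1
  's': 1
Maximum count = 2
Most frequent = 'e' (2 times each)


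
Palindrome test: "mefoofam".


Word: "mefoofam"
Reversed: "mafoofem"
Forward == Backward? mefoofam != mafoofem
Palindrome = No


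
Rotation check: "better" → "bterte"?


Word: "better", Candidate: "bterte"
Method: check if candidate is substring of word+word
"betterbetter" contains "bterte"? No
Is rotation = No


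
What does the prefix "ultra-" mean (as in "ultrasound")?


Prefix: ultra-
Example: ultrasound = ultra- + sound
Meaning = beyond


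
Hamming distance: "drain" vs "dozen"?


Comparing character by character (same length = 5):
  Pos 0: 'd' vs 'd' =
  Pos 1: 'r' vs 'o' !=
  Pos 2: 'a' vs 'z' !=
  Pos 3: 'i' vs 'e' !=
  Pos 4: 'n' vs 'n' =
Hamming distance = 3


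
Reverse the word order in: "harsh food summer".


Original: "harsh food summer"
Words (1..n): harsh | food | summer
Reversed (n..1): summer | food | harsh
Result = "summer food harsh"


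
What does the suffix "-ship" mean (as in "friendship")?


Suffix: -ship
Example: friendship (friend + -ship)
Meaning = state / position


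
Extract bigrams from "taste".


Word: "taste" (length 5)
Number of bigrams = 5 - 2 + 1 = 4
  Position 0: "ta"
  Position 1: "as"
  Position 2: "st"
  Position 3: "te"
Bigrams = "ta", "as", "st", "te"


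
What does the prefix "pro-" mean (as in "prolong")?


Prefix: pro-
Example: prolong (pro- + long)
Meaning = forward / in favor of


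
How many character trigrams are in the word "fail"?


Word: "fail" (length 4)
Number of 3-grams = length - 3 + 1 = 4 - 3 + 1
= 2


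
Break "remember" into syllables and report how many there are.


Word: "remember"
Syllable breakdown: re / mem / ber
Counting: 3 parts
= 3 syllables


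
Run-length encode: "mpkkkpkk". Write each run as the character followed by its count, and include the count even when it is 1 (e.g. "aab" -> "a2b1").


String: "mpkkkpkk"
Scanning for consecutive runs:
  'm' x 1
  'p' x 1
  'k' x 3
  'p' x 1
  'k' x 2
RLE = "m1p1k3p1k2"


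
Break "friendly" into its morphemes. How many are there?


Word: "friendly"
Morphemes: friend + -ly
Each morpheme carries meaning
= 2 morphemes


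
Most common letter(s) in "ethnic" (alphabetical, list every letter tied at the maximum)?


Word: "ethnic"
Letter counts:
  'c': 1
  'e': 1
  'h': 1
  'i': 1
  'n': 1
  't': 1
Maximum count = 1
Most frequent = 'c', 'e', 'h', 'i', 'n', 't' (1 time each)


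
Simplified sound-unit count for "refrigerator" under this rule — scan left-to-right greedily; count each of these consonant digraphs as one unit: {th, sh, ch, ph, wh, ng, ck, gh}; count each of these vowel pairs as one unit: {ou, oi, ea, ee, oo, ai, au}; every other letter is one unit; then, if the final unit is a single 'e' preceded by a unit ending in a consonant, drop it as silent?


Word: "refrigerator" (12 letters)
Left-to-right scan:
  1. 'r' (letter)
  2. 'e' (letter)
  3. 'f' (letter)
  4. 'r' (letter)
  5. 'i' (letter)
  6. 'g' (letter)
  7. 'e' (letter)
  8. 'r' (letter)
  9. 'a' (letter)
  10. 't' (letter)
  11. 'o' (letter)
  12. 'r' (letter)
Units from scan: 12
Sound units = 12 units


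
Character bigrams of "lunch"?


Word: "lunch" (length 5)
Number of bigrams = 5 - 2 + 1 = 4
  Position 0: "lu"
  Position 1: "un"
  Position 2: "nc"
  Position 3: "ch"
Bigrams = "lu", "un", "nc", "ch"


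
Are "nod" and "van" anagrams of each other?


Word 1: "nod" → sorted: dno
Word 2: "van" → sorted: anv
Same letters? dno != anv
Anagram = No


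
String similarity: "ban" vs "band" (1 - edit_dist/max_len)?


Word 1: "ban" (length 3)
Word 2: "band" (length 4)
One optimal edit sequence:
  1. keep 'b'
  2. keep 'a'
  3. keep 'n'
  4. insert 'd'  (+1)
Edit distance = 1
Max length = max(3, 4) = 4
Similarity = 1 - 1/4
= 0.7500


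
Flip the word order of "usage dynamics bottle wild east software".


Original: "usage dynamics bottle wild east software"
Words (1..n): usage | dynamics | bottle | wild | east | software
Reversed (n..1): software | east | wild | bottle | dynamics | usage
Result = "software east wild bottle dynamics usage"


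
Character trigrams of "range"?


Word: "range" (length 5)
Number of trigrams = 5 - 3 + 1 = 3
  Position 0: "ran"
  Position 1: "ang"
  Position 2: "nge"
Trigrams = "ran", "ang", "nge"


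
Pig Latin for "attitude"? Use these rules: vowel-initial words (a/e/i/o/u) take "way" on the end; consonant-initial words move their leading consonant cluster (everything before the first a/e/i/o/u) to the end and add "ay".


Word: "attitude"
Starts with vowel → add 'way'
Pig Latin = "attitudeway"


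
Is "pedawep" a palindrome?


Word: "pedawep"
Reversed: "pewadep"
Forward == Backward? pedawep != pewadep
Palindrome = No


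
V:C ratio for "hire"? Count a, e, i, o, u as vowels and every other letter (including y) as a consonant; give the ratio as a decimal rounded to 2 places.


Word: "hire"
Vowels (a,e,i,o,u): 2
Consonants: 2
Ratio = 2/2
= 1.00


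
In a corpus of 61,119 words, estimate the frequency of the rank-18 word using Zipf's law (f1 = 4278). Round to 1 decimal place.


Zipf's law: f(r) = f(1) / r
f(1) = 4278
f(18) = 4278 / 18
= 237.7 occurrences


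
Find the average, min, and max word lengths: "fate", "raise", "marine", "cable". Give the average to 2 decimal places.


Lengths: "fate"=4, "raise"=5, "marine"=6, "cable"=5
Sum = 20, Count = 4
Average = 20/4 = 5.00
= avg=5.00, min=4, max=6


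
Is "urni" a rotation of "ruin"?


Word: "ruin", Candidate: "urni"
Method: check if candidate is substring of word+word
"ruinruin" contains "urni"? No
Is rotation = No


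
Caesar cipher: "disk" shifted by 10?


Word: "disk"
Shift: 10
Each letter → (letter + shift) mod 26:
  'd' (3) + 10 = 13 → 'n'
  'i' (8) + 10 = 18 → 's'
  's' (18) + 10 = 2 → 'c'
  'k' (10) + 10 = 20 → 'u'
Result = "nscu"


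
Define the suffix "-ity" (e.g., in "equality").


Suffix: -ity
Example: equality (equal + -ity)
Meaning = quality of


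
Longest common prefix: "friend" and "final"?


Word 1: "friend"
Word 2: "final"
Comparing from start:
  Pos 0: 'f' == 'f'
  Pos 1: 'r' != 'i' (stop)
LCP = "f" (length 1)


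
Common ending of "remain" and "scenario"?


Word 1: "remain"
Word 2: "scenario"
Comparing from end:
  Pos -1: 'n' != 'o' (stop)
LCS = "" (length 0)


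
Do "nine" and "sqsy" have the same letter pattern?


Pattern of "nine": [0, 1, 0, 2]
Pattern of "sqsy": [0, 1, 0, 2]
Patterns match
Same pattern = Yes


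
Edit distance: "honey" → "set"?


Word 1: "honey" (length 5)
Word 2: "set" (length 3)
One optimal edit sequence (insert/delete/substitute each cost 1):
  1. delete 'h'  (+1)
  2. delete 'o'  (+1)
  3. substitute 'n' -> 's'  (+1)
  4. keep 'e'
  5. substitute 'y' -> 't'  (+1)
Total edit operations: 4
Edit distance = 4


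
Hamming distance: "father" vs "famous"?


Comparing character by character (same length = 6):
  Pos 0: 'f' vs 'f' =
  Pos 1: 'a' vs 'a' =
  Pos 2: 't' vs 'm' !=
  Pos 3: 'h' vs 'o' !=
  Pos 4: 'e' vs 'u' !=
  Pos 5: 'r' vs 's' !=
Hamming distance = 4


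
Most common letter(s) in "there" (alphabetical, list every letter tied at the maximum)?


Word: "there"
Letter counts:
  'e': 2
  'h': 1
  'r': 1
  't': 1
Maximum count = 2
Most frequent = 'e' (2 times each)


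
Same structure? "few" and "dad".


Pattern of "few": [0, 1, 2]
Pattern of "dad": [0, 1, 0]
Patterns do not match
Same pattern = No


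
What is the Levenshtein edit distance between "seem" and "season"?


Word 1: "seem" (length 4)
Word 2: "season" (length 6)
One optimal edit sequence (insert/delete/substitute each cost 1):
  1. keep 's'
  2. keep 'e'
  3. insert 'a'  (+1)
  4. insert 's'  (+1)
  5. substitute 'e' -> 'o'  (+1)
  6. substitute 'm' -> 'n'  (+1)
Total edit operations: 4
Edit distance = 4


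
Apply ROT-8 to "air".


Word: "air"
Shift: 8
Each letter → (letter + shift) mod 26:
  'a' (0) + 8 = 8 → 'i'
  'i' (8) + 8 = 16 → 'q'
  'r' (17) + 8 = 25 → 'z'
Result = "iqz"


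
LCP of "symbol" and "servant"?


Word 1: "symbol"
Word 2: "servant"
Comparing from start:
  Pos 0: 's' == 's'
  Pos 1: 'y' != 'e' (stop)
LCP = "s" (length 1)


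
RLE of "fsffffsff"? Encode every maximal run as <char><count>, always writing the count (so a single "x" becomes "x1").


String: "fsffffsff"
Scanning for consecutive runs:
  'f' x 1
  's' x 1
  'f' x 4
  's' x 1
  'f' x 2
RLE = "f1s1f4s1f2"


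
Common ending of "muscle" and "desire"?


Word 1: "muscle"
Word 2: "desire"
Comparing from end:
  Pos -1: 'e' == 'e'
  Pos -2: 'l' != 'r' (stop)
LCS = "e" (length 1)


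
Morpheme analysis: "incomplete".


Word: "incomplete"
Morphemes: in- + complete
Each morpheme carries meaning
= 2 morphemes


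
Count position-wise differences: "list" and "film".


Comparing character by character (same length = 4):
  Pos 0: 'l' vs 'f' !=
  Pos 1: 'i' vs 'i' =
  Pos 2: 's' vs 'l' !=
  Pos 3: 't' vs 'm' !=
Hamming distance = 3


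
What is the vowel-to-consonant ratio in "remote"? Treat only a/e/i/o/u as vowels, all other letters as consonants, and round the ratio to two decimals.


Word: "remote"
Vowels (a,e,i,o,u): 3
Consonants: 3
Ratio = 3/3
= 1.00


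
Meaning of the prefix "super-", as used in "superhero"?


Prefix: super-
As in: superhero -> super- + hero
Meaning = above / beyond


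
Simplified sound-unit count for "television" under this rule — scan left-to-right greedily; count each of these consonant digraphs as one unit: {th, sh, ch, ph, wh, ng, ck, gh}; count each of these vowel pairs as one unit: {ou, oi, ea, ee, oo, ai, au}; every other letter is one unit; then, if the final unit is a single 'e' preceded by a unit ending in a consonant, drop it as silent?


Word: "television" (10 letters)
Left-to-right scan:
  [1] 't' (letter)
  [2] 'e' (letter)
  [3] 'l' (letter)
  [4] 'e' (letter)
  [5] 'v' (letter)
  [6] 'i' (letter)
  [7] 's' (letter)
  [8] 'i' (letter)
  [9] 'o' (letter)
  [10] 'n' (letter)
Units from scan: 10
Sound units = 10 units


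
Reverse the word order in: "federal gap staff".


Original: "federal gap staff"
Words (1..n): federal | gap | staff
Reversed (n..1): staff | gap | federal
Result = "staff gap federal"


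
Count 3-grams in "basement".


Word: "basement" (length 8)
Number of 3-grams = length - 3 + 1 = 8 - 3 + 1
= 6


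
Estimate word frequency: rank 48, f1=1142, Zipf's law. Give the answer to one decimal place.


Zipf's law: f(r) = f(1) / r
f(1) = 1142
f(48) = 1142 / 48
= 23.8 occurrences


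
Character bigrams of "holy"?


Word: "holy" (length 4)
Number of bigrams = 4 - 2 + 1 = 3
  Position 0: "ho"
  Position 1: "ol"
  Position 2: "ly"
Bigrams = "ho", "ol", "ly"


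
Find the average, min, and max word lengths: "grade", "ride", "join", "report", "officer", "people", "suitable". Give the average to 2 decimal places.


Lengths: "grade"=5, "ride"=4, "join"=4, "report"=6, "officer"=7, "people"=6, "suitable"=8
Sum = 40, Count = 7
Average = 40/7 = 5.71
= avg=5.71, min=4, max=8


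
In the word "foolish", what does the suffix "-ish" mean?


Suffix: -ish
As in: foolish -> fool + -ish
Meaning = somewhat / having the qualities of


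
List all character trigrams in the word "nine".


Word: "nine" (length 4)
Number of trigrams = 4 - 3 + 1 = 2
  Position 0: "nin"
  Position 1: "ine"
Trigrams = "nin", "ine"


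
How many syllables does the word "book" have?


Word: "book"
Syllable breakdown: book
Counting: 1 part
= 1 syllable


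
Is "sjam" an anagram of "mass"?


Word 1: "mass" → sorted: amss
Word 2: "sjam" → sorted: ajms
Same letters? amss != ajms
Anagram = No


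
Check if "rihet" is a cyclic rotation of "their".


Word: "their", Candidate: "rihet"
Method: check if candidate is substring of word+word
"theirtheir" contains "rihet"? No
Is rotation = No


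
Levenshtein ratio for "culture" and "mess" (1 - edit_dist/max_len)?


Word 1: "culture" (length 7)
Word 2: "mess" (length 4)
One optimal edit sequence:
  1. delete 'c'  (+1)
  2. delete 'u'  (+1)
  3. delete 'l'  (+1)
  4. substitute 't' -> 'm'  (+1)
  5. substitute 'u' -> 'e'  (+1)
  6. substitute 'r' -> 's'  (+1)
  7. substitute 'e' -> 's'  (+1)
Edit distance = 7
Max length = max(7, 4) = 7
Similarity = 1 - 7/7
= 0.0000


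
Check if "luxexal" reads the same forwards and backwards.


Word: "luxexal"
Reversed: "laxexul"
Forward == Backward? luxexal != laxexul
Palindrome = No


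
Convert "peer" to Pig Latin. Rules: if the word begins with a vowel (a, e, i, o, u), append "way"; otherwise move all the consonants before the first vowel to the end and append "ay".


Word: "peer"
Starts with consonant(s) → move to end, add 'ay'
Consonant cluster: "p"
Pig Latin = "eerpay"


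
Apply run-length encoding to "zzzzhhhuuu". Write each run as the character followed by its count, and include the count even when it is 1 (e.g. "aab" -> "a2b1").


String: "zzzzhhhuuu"
Scanning for consecutive runs:
  'z' x 4
  'h' x 3
  'u' x 3
RLE = "z4h3u3"


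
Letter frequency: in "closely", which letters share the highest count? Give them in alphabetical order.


Word: "closely"
Letter counts:
  'c': 1
  'e': 1
  'l': 2
  'o': 1
  's': 1
  'y': 1
Maximum count = 2
Most frequent = 'l' (2 times each)


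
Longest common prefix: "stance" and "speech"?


Word 1: "stance"
Word 2: "speech"
Comparing from start:
  Pos 0: 's' == 's'
  Pos 1: 't' != 'p' (stop)
LCP = "s" (length 1)


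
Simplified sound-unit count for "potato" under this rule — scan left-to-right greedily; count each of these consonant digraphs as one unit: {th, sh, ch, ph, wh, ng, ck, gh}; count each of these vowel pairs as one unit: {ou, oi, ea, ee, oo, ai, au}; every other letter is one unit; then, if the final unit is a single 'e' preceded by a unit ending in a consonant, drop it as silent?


Word: "potato" (6 letters)
Left-to-right scan:
  1. 'p' (letter)
  2. 'o' (letter)
  3. 't' (letter)
  4. 'a' (letter)
  5. 't' (letter)
  6. 'o' (letter)
Units from scan: 6
Sound units = 6 units


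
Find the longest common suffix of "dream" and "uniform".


Word 1: "dream"
Word 2: "uniform"
Comparing from end:
  Pos -1: 'm' == 'm'
  Pos -2: 'a' != 'r' (stop)
LCS = "m" (length 1)


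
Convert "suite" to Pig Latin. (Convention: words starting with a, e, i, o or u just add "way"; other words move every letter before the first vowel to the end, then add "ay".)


Word: "suite"
Starts with consonant(s) → move to end, add 'ay'
Consonant cluster: "s"
Pig Latin = "uitesay"


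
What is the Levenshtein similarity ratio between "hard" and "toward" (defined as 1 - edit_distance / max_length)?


Word 1: "hard" (length 4)
Word 2: "toward" (length 6)
One optimal edit sequence:
  1. insert 't'  (+1)
  2. insert 'o'  (+1)
  3. substitute 'h' -> 'w'  (+1)
  4. keep 'a'
  5. keep 'r'
  6. keep 'd'
Edit distance = 3
Max length = max(4, 6) = 6
Similarity = 1 - 3/6
= 0.5000


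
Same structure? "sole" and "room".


Pattern of "sole": [0, 1, 2, 3]
Pattern of "room": [0, 1, 1, 2]
Patterns do not match
Same pattern = No


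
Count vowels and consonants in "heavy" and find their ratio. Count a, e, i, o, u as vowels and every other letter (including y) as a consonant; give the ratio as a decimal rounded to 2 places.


Word: "heavy"
Vowels (a,e,i,o,u): 2
Consonants: 3
Ratio = 2/3
= 0.67


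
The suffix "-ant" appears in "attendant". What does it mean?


Suffix: -ant
Example: attendant = attend + -ant
Meaning = one who / that which


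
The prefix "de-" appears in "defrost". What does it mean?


Prefix: de-
As in: defrost -> de- + frost
Meaning = remove / reverse


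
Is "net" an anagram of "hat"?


Word 1: "hat" → sorted: aht
Word 2: "net" → sorted: ent
Same letters? aht != ent
Anagram = No


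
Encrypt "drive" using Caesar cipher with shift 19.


Word: "drive"
Shift: 19
Each letter → (letter + shift) mod 26:
  'd' (3) + 19 = 22 → 'w'
  'r' (17) + 19 = 10 → 'k'
  'i' (8) + 19 = 1 → 'b'
  'v' (21) + 19 = 14 → 'o'
  'e' (4) + 19 = 23 → 'x'
Result = "wkbox"


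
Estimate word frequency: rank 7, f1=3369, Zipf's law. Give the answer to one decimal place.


Zipf's law: f(r) = f(1) / r
f(1) = 3369
f(7) = 3369 / 7
= 481.3 occurrences


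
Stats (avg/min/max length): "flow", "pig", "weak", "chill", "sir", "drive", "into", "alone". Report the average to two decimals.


Lengths: "flow"=4, "pig"=3, "weak"=4, "chill"=5, "sir"=3, "drive"=5, "into"=4, "alone"=5
Sum = 33, Count = 8
Average = 33/8 = 4.13
= avg=4.13, min=3, max=5


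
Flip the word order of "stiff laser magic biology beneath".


Original: "stiff laser magic biology beneath"
Words (1..n): stiff | laser | magic | biology | beneath
Reversed (n..1): beneath | biology | magic | laser | stiff
Result = "beneath biology magic laser stiff"


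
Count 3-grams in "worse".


Word: "worse" (length 5)
Number of 3-grams = length - 3 + 1 = 5 - 3 + 1
= 3


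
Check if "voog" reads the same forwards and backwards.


Word: "voog"
Reversed: "goov"
Forward == Backward? voog != goov
Palindrome = No


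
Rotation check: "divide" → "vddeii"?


Word: "divide", Candidate: "vddeii"
Method: check if candidate is substring of word+word
"dividedivide" contains "vddeii"? No
Is rotation = No


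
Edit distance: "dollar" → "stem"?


Word 1: "dollar" (length 6)
Word 2: "stem" (length 4)
One optimal edit sequence (insert/delete/substitute each cost 1):
  1. delete 'd'  (+1)
  2. delete 'o'  (+1)
  3. substitute 'l' -> 's'  (+1)
  4. substitute 'l' -> 't'  (+1)
  5. substitute 'a' -> 'e'  (+1)
  6. substitute 'r' -> 'm'  (+1)
Total edit operations: 6
Edit distance = 6


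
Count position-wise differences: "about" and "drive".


Comparing character by character (same length = 5):
  Pos 0: 'a' vs 'd' !=
  Pos 1: 'b' vs 'r' !=
  Pos 2: 'o' vs 'i' !=
  Pos 3: 'u' vs 'v' !=
  Pos 4: 't' vs 'e' !=
Hamming distance = 5


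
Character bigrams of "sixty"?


Word: "sixty" (length 5)
Number of bigrams = 5 - 2 + 1 = 4
  Position 0: "si"
  Position 1: "ix"
  Position 2: "xt"
  Position 3: "ty"
Bigrams = "si", "ix", "xt", "ty"


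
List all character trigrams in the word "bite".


Word: "bite" (length 4)
Number of trigrams = 4 - 3 + 1 = 2
  Position 0: "bit"
  Position 1: "ite"
Trigrams = "bit", "ite"


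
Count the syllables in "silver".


Word: "silver"
Syllable breakdown: sil-ver
Counting: 2 parts
= 2 syllables


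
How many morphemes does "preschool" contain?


Word: "preschool"
Morphemes: pre- + school
Each morpheme carries meaning
= 2 morphemes


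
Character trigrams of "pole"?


Word: "pole" (length 4)
Number of trigrams = 4 - 3 + 1 = 2
  Position 0: "pol"
  Position 1: "ole"
Trigrams = "pol", "ole"
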